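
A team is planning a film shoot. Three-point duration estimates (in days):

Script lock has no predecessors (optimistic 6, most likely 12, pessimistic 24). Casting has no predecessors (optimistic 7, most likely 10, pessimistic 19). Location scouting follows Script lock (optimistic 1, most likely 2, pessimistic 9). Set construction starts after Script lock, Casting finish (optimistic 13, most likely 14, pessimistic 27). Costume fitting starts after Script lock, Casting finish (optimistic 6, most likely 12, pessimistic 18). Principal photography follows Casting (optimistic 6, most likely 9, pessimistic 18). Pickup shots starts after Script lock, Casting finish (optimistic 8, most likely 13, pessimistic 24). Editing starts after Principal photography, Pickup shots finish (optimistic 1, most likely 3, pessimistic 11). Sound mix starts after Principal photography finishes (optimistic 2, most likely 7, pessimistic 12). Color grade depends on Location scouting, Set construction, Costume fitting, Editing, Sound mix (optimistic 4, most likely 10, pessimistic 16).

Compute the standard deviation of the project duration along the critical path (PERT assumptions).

te_Script lock = (6 + 4·12 + 24)/6 = 78/6 = 13; σ²_Script lock = ((24−6)/6)² = 9.000
te_Casting = (7 + 4·10 + 19)/6 = 66/6 = 11; σ²_Casting = ((19−7)/6)² = 4.000
te_Location scouting = (1 + 4·2 + 9)/6 = 18/6 = 3; σ²_Location scouting = ((9−1)/6)² = 1.778
te_Set construction = (13 + 4·14 + 27)/6 = 96/6 = 16; σ²_Set construction = ((27−13)/6)² = 5.444
te_Costume fitting = (6 + 4·12 + 18)/6 = 72/6 = 12; σ²_Costume fitting = ((18−6)/6)² = 4.000
te_Principal photography = (6 + 4·9 + 18)/6 = 60/6 = 10; σ²_Principal photography = ((18−6)/6)² = 4.000
te_Pickup shots = (8 + 4·13 + 24)/6 = 84/6 = 14; σ²_Pickup shots = ((24−8)/6)² = 7.111
te_Editing = (1 + 4·3 + 11)/6 = 24/6 = 4; σ²_Editing = ((11−1)/6)² = 2.778
te_Sound mix = (2 + 4·7 + 12)/6 = 42/6 = 7; σ²_Sound mix = ((12−2)/6)² = 2.778
te_Color grade = (4 + 4·10 + 16)/6 = 60/6 = 10; σ²_Color grade = ((16−4)/6)² = 4.000

Forward pass:
ES_Script lock = 0; EF_Script lock = 13
ES_Casting = 0; EF_Casting = 11
ES_Location scouting = 13; EF_Location scouting = 13+3 = 16
ES_Set construction = max(EF_Script lock=13, EF_Casting=11) = 13; EF_Set construction = 13+16 = 29
ES_Costume fitting = max(EF_Script lock=13, EF_Casting=11) = 13; EF_Costume fitting = 13+12 = 25
ES_Principal photography = 11; EF_Principal photography = 11+10 = 21
ES_Pickup shots = max(EF_Script lock=13, EF_Casting=11) = 13; EF_Pickup shots = 13+14 = 27
ES_Editing = max(EF_Principal photography=21, EF_Pickup shots=27) = 27; EF_Editing = 27+4 = 31
ES_Sound mix = 21; EF_Sound mix = 21+7 = 28
ES_Color grade = max(EF_Location scouting=16, EF_Set construction=29, EF_Costume fitting=25, EF_Editing=31, EF_Sound mix=28) = 31; EF_Color grade = 31+10 = 41
Expected project duration μ = 41 days. Critical path: Script lock → Pickup shots → Editing → Color grade.

Variance along critical path = 9.000 + 7.111 + 2.778 + 4.000 = 22.889
σ = √22.889 = 4.784 days

4.78 days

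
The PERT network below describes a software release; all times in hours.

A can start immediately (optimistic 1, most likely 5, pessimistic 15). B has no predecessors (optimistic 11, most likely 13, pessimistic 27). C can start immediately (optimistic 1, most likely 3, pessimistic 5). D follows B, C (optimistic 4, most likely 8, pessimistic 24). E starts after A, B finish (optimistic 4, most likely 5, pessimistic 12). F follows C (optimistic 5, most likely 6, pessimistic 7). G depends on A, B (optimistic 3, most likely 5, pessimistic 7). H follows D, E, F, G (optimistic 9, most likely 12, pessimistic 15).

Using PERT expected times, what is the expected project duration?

37 hours

te_A = (1 + 4·5 + 15)/6 = 36/6 = 6
te_B = (11 + 4·13 + 27)/6 = 90/6 = 15
te_C = (1 + 4·3 + 5)/6 = 18/6 = 3
te_D = (4 + 4·8 + 24)/6 = 60/6 = 10
te_E = (4 + 4·5 + 12)/6 = 36/6 = 6
te_F = (5 + 4·6 + 7)/6 = 36/6 = 6
te_G = (3 + 4·5 + 7)/6 = 30/6 = 5
te_H = (9 + 4·12 + 15)/6 = 72/6 = 12

Forward pass:
ES_A = 0; EF_A = 6
ES_B = 0; EF_B = 15
ES_C = 0; EF_C = 3
ES_D = max(EF_B=15, EF_C=3) = 15; EF_D = 15+10 = 25
ES_E = max(EF_A=6, EF_B=15) = 15; EF_E = 15+6 = 21
ES_F = 3; EF_F = 3+6 = 9
ES_G = max(EF_A=6, EF_B=15) = 15; EF_G = 15+5 = 20
ES_H = max(EF_D=25, EF_E=21, EF_F=9, EF_G=20) = 25; EF_H = 25+12 = 37
Expected project duration μ = 37 hours. Critical path: B → D → H.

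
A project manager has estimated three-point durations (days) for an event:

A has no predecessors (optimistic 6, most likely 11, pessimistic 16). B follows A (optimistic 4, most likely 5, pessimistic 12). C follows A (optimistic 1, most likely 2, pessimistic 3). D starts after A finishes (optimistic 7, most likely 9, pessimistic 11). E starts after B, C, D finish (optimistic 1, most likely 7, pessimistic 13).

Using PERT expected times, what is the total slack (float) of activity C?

7 days

te_A = (6 + 4·11 + 16)/6 = 66/6 = 11
te_B = (4 + 4·5 + 12)/6 = 36/6 = 6
te_C = (1 + 4·2 + 3)/6 = 12/6 = 2
te_D = (7 + 4·9 + 11)/6 = 54/6 = 9
te_E = (1 + 4·7 + 13)/6 = 42/6 = 7

Forward pass:
ES_A = 0; EF_A = 11
ES_B = 11; EF_B = 11+6 = 17
ES_C = 11; EF_C = 11+2 = 13
ES_D = 11; EF_D = 11+9 = 20
ES_E = max(EF_B=17, EF_C=13, EF_D=20) = 20; EF_E = 20+7 = 27
Expected project duration μ = 27 days. Critical path: A → D → E.

Backward pass:
LF_E = 27; LS_E = 27−7 = 20
LF_D = LS_E = 20; LS_D = 20−9 = 11
LF_C = LS_E = 20; LS_C = 20−2 = 18
LF_B = LS_E = 20; LS_B = 20−6 = 14
LF_A = min(LS_B=14, LS_C=18, LS_D=11) = 11; LS_A = 11−11 = 0
Slack_C = LS_C − ES_C = 18 − 11 = 7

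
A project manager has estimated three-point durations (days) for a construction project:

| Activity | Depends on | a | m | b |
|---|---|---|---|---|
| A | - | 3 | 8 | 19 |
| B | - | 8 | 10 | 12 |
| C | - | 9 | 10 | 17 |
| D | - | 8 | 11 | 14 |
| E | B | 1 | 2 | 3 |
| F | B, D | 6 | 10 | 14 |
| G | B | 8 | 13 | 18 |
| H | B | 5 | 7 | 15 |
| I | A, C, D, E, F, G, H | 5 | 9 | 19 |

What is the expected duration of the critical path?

33 days

te_A = (3 + 4·8 + 19)/6 = 54/6 = 9
te_B = (8 + 4·10 + 12)/6 = 60/6 = 10
te_C = (9 + 4·10 + 17)/6 = 66/6 = 11
te_D = (8 + 4·11 + 14)/6 = 66/6 = 11
te_E = (1 + 4·2 + 3)/6 = 12/6 = 2
te_F = (6 + 4·10 + 14)/6 = 60/6 = 10
te_G = (8 + 4·13 + 18)/6 = 78/6 = 13
te_H = (5 + 4·7 + 15)/6 = 48/6 = 8
te_I = (5 + 4·9 + 19)/6 = 60/6 = 10

Forward pass:
ES_A = 0; EF_A = 9
ES_B = 0; EF_B = 10
ES_C = 0; EF_C = 11
ES_D = 0; EF_D = 11
ES_E = 10; EF_E = 10+2 = 12
ES_F = max(EF_B=10, EF_D=11) = 11; EF_F = 11+10 = 21
ES_G = 10; EF_G = 10+13 = 23
ES_H = 10; EF_H = 10+8 = 18
ES_I = max(EF_A=9, EF_C=11, EF_D=11, EF_E=12, EF_F=21, EF_G=23, EF_H=18) = 23; EF_I = 23+10 = 33
Expected project duration μ = 33 days. Critical path: B → G → I.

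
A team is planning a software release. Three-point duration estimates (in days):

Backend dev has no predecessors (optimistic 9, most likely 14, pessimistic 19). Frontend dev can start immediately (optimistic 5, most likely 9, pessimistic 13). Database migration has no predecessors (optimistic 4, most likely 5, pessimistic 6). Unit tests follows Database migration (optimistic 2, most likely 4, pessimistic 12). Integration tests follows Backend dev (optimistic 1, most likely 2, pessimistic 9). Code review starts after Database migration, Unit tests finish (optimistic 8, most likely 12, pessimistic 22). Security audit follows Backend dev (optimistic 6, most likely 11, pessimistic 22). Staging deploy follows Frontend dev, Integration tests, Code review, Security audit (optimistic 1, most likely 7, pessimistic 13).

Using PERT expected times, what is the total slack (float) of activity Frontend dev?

te_Backend dev = (9 + 4·14 + 19)/6 = 84/6 = 14
te_Frontend dev = (5 + 4·9 + 13)/6 = 54/6 = 9
te_Database migration = (4 + 4·5 + 6)/6 = 30/6 = 5
te_Unit tests = (2 + 4·4 + 12)/6 = 30/6 = 5
te_Integration tests = (1 + 4·2 + 9)/6 = 18/6 = 3
te_Code review = (8 + 4·12 + 22)/6 = 78/6 = 13
te_Security audit = (6 + 4·11 + 22)/6 = 72/6 = 12
te_Staging deploy = (1 + 4·7 + 13)/6 = 42/6 = 7

Forward pass:
ES_Backend dev = 0; EF_Backend dev = 14
ES_Frontend dev = 0; EF_Frontend dev = 9
ES_Database migration = 0; EF_Database migration = 5
ES_Unit tests = 5; EF_Unit tests = 5+5 = 10
ES_Integration tests = 14; EF_Integration tests = 14+3 = 17
ES_Code review = max(EF_Database migration=5, EF_Unit tests=10) = 10; EF_Code review = 10+13 = 23
ES_Security audit = 14; EF_Security audit = 14+12 = 26
ES_Staging deploy = max(EF_Frontend dev=9, EF_Integration tests=17, EF_Code review=23, EF_Security audit=26) = 26; EF_Staging deploy = 26+7 = 33
Expected project duration μ = 33 days. Critical path: Backend dev → Security audit → Staging deploy.

Backward pass:
LF_Staging deploy = 33; LS_Staging deploy = 33−7 = 26
LF_Security audit = LS_Staging deploy = 26; LS_Security audit = 26−12 = 14
LF_Code review = LS_Staging deploy = 26; LS_Code review = 26−13 = 13
LF_Integration tests = LS_Staging deploy = 26; LS_Integration tests = 26−3 = 23
LF_Unit tests = LS_Code review = 13; LS_Unit tests = 13−5 = 8
LF_Database migration = min(LS_Unit tests=8, LS_Code review=13) = 8; LS_Database migration = 8−5 = 3
LF_Frontend dev = LS_Staging deploy = 26; LS_Frontend dev = 26−9 = 17
LF_Backend dev = min(LS_Integration tests=23, LS_Security audit=14) = 14; LS_Backend dev = 14−14 = 0
Slack_Frontend dev = LS_Frontend dev − ES_Frontend dev = 17 − 0 = 17

17 days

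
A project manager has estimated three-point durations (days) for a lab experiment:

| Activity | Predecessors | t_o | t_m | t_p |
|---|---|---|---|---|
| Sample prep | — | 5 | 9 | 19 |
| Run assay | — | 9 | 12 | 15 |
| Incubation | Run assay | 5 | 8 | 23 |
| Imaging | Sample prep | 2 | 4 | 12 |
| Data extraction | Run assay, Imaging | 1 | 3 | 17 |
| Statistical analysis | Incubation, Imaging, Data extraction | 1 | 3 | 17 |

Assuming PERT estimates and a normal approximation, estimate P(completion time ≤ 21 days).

0.073

te_Sample prep = (5 + 4·9 + 19)/6 = 60/6 = 10; σ²_Sample prep = ((19−5)/6)² = 5.444
te_Run assay = (9 + 4·12 + 15)/6 = 72/6 = 12; σ²_Run assay = ((15−9)/6)² = 1.000
te_Incubation = (5 + 4·8 + 23)/6 = 60/6 = 10; σ²_Incubation = ((23−5)/6)² = 9.000
te_Imaging = (2 + 4·4 + 12)/6 = 30/6 = 5; σ²_Imaging = ((12−2)/6)² = 2.778
te_Data extraction = (1 + 4·3 + 17)/6 = 30/6 = 5; σ²_Data extraction = ((17−1)/6)² = 7.111
te_Statistical analysis = (1 + 4·3 + 17)/6 = 30/6 = 5; σ²_Statistical analysis = ((17−1)/6)² = 7.111

Forward pass:
ES_Sample prep = 0; EF_Sample prep = 10
ES_Run assay = 0; EF_Run assay = 12
ES_Incubation = 12; EF_Incubation = 12+10 = 22
ES_Imaging = 10; EF_Imaging = 10+5 = 15
ES_Data extraction = max(EF_Run assay=12, EF_Imaging=15) = 15; EF_Data extraction = 15+5 = 20
ES_Statistical analysis = max(EF_Incubation=22, EF_Imaging=15, EF_Data extraction=20) = 22; EF_Statistical analysis = 22+5 = 27
Expected project duration μ = 27 days. Critical path: Run assay → Incubation → Statistical analysis.

Variance along critical path = 1.000 + 9.000 + 7.111 = 17.111; σ = √17.111 = 4.137 days.
Z = (21 − 27) / 4.137 = -1.450
P(T ≤ 21) = Φ(-1.450) ≈ 0.073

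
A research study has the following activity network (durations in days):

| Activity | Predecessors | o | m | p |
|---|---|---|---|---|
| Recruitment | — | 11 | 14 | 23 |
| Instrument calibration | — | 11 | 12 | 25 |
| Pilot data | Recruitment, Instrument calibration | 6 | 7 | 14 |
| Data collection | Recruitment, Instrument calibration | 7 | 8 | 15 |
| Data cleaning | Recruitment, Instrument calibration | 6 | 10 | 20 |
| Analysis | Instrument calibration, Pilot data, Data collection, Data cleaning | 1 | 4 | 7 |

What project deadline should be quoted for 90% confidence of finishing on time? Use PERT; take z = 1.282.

34.1 days

te_Recruitment = (11 + 4·14 + 23)/6 = 90/6 = 15; σ²_Recruitment = ((23−11)/6)² = 4.000
te_Instrument calibration = (11 + 4·12 + 25)/6 = 84/6 = 14; σ²_Instrument calibration = ((25−11)/6)² = 5.444
te_Pilot data = (6 + 4·7 + 14)/6 = 48/6 = 8; σ²_Pilot data = ((14−6)/6)² = 1.778
te_Data collection = (7 + 4·8 + 15)/6 = 54/6 = 9; σ²_Data collection = ((15−7)/6)² = 1.778
te_Data cleaning = (6 + 4·10 + 20)/6 = 66/6 = 11; σ²_Data cleaning = ((20−6)/6)² = 5.444
te_Analysis = (1 + 4·4 + 7)/6 = 24/6 = 4; σ²_Analysis = ((7−1)/6)² = 1.000

Forward pass:
ES_Recruitment = 0; EF_Recruitment = 15
ES_Instrument calibration = 0; EF_Instrument calibration = 14
ES_Pilot data = max(EF_Recruitment=15, EF_Instrument calibration=14) = 15; EF_Pilot data = 15+8 = 23
ES_Data collection = max(EF_Recruitment=15, EF_Instrument calibration=14) = 15; EF_Data collection = 15+9 = 24
ES_Data cleaning = max(EF_Recruitment=15, EF_Instrument calibration=14) = 15; EF_Data cleaning = 15+11 = 26
ES_Analysis = max(EF_Instrument calibration=14, EF_Pilot data=23, EF_Data collection=24, EF_Data cleaning=26) = 26; EF_Analysis = 26+4 = 30
Expected project duration μ = 30 days. Critical path: Recruitment → Data cleaning → Analysis.

Variance along critical path = 4.000 + 5.444 + 1.000 = 10.444; σ = 3.232 days.
D = μ + z·σ = 30 + 1.282·3.232 = 34.1 days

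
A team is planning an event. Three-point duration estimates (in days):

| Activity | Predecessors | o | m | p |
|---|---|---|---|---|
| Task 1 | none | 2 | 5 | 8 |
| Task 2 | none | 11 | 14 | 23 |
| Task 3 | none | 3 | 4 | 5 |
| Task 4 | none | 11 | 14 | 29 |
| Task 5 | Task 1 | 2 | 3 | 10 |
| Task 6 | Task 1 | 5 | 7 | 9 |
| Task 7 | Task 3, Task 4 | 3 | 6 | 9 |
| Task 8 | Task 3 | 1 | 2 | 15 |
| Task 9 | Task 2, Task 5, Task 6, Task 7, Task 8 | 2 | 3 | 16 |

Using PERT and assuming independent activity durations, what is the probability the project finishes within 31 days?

te_Task 1 = (2 + 4·5 + 8)/6 = 30/6 = 5; σ²_Task 1 = ((8−2)/6)² = 1.000
te_Task 2 = (11 + 4·14 + 23)/6 = 90/6 = 15; σ²_Task 2 = ((23−11)/6)² = 4.000
te_Task 3 = (3 + 4·4 + 5)/6 = 24/6 = 4; σ²_Task 3 = ((5−3)/6)² = 0.111
te_Task 4 = (11 + 4·14 + 29)/6 = 96/6 = 16; σ²_Task 4 = ((29−11)/6)² = 9.000
te_Task 5 = (2 + 4·3 + 10)/6 = 24/6 = 4; σ²_Task 5 = ((10−2)/6)² = 1.778
te_Task 6 = (5 + 4·7 + 9)/6 = 42/6 = 7; σ²_Task 6 = ((9−5)/6)² = 0.444
te_Task 7 = (3 + 4·6 + 9)/6 = 36/6 = 6; σ²_Task 7 = ((9−3)/6)² = 1.000
te_Task 8 = (1 + 4·2 + 15)/6 = 24/6 = 4; σ²_Task 8 = ((15−1)/6)² = 5.444
te_Task 9 = (2 + 4·3 + 16)/6 = 30/6 = 5; σ²_Task 9 = ((16−2)/6)² = 5.444

Forward pass:
ES_Task 1 = 0; EF_Task 1 = 5
ES_Task 2 = 0; EF_Task 2 = 15
ES_Task 3 = 0; EF_Task 3 = 4
ES_Task 4 = 0; EF_Task 4 = 16
ES_Task 5 = 5; EF_Task 5 = 5+4 = 9
ES_Task 6 = 5; EF_Task 6 = 5+7 = 12
ES_Task 7 = max(EF_Task 3=4, EF_Task 4=16) = 16; EF_Task 7 = 16+6 = 22
ES_Task 8 = 4; EF_Task 8 = 4+4 = 8
ES_Task 9 = max(EF_Task 2=15, EF_Task 5=9, EF_Task 6=12, EF_Task 7=22, EF_Task 8=8) = 22; EF_Task 9 = 22+5 = 27
Expected project duration μ = 27 days. Critical path: Task 4 → Task 7 → Task 9.

Variance along critical path = 9.000 + 1.000 + 5.444 = 15.444; σ = √15.444 = 3.930 days.
Z = (31 − 27) / 3.930 = 1.018
P(T ≤ 31) = Φ(1.018) ≈ 0.846

0.846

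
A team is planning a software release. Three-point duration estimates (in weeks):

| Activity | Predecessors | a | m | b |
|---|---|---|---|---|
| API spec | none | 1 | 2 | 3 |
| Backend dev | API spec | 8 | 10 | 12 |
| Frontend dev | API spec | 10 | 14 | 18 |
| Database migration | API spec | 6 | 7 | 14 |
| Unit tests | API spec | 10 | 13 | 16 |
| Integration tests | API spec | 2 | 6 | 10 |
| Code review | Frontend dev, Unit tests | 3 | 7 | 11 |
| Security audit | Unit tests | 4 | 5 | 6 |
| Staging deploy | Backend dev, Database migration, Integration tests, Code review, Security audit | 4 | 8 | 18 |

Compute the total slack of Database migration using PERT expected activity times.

13 weeks

te_API spec = (1 + 4·2 + 3)/6 = 12/6 = 2
te_Backend dev = (8 + 4·10 + 12)/6 = 60/6 = 10
te_Frontend dev = (10 + 4·14 + 18)/6 = 84/6 = 14
te_Database migration = (6 + 4·7 + 14)/6 = 48/6 = 8
te_Unit tests = (10 + 4·13 + 16)/6 = 78/6 = 13
te_Integration tests = (2 + 4·6 + 10)/6 = 36/6 = 6
te_Code review = (3 + 4·7 + 11)/6 = 42/6 = 7
te_Security audit = (4 + 4·5 + 6)/6 = 30/6 = 5
te_Staging deploy = (4 + 4·8 + 18)/6 = 54/6 = 9

Forward pass:
ES_API spec = 0; EF_API spec = 2
ES_Backend dev = 2; EF_Backend dev = 2+10 = 12
ES_Frontend dev = 2; EF_Frontend dev = 2+14 = 16
ES_Database migration = 2; EF_Database migration = 2+8 = 10
ES_Unit tests = 2; EF_Unit tests = 2+13 = 15
ES_Integration tests = 2; EF_Integration tests = 2+6 = 8
ES_Code review = max(EF_Frontend dev=16, EF_Unit tests=15) = 16; EF_Code review = 16+7 = 23
ES_Security audit = 15; EF_Security audit = 15+5 = 20
ES_Staging deploy = max(EF_Backend dev=12, EF_Database migration=10, EF_Integration tests=8, EF_Code review=23, EF_Security audit=20) = 23; EF_Staging deploy = 23+9 = 32
Expected project duration μ = 32 weeks. Critical path: API spec → Frontend dev → Code review → Staging deploy.

Backward pass:
LF_Staging deploy = 32; LS_Staging deploy = 32−9 = 23
LF_Security audit = LS_Staging deploy = 23; LS_Security audit = 23−5 = 18
LF_Code review = LS_Staging deploy = 23; LS_Code review = 23−7 = 16
LF_Integration tests = LS_Staging deploy = 23; LS_Integration tests = 23−6 = 17
LF_Unit tests = min(LS_Code review=16, LS_Security audit=18) = 16; LS_Unit tests = 16−13 = 3
LF_Database migration = LS_Staging deploy = 23; LS_Database migration = 23−8 = 15
LF_Frontend dev = LS_Code review = 16; LS_Frontend dev = 16−14 = 2
LF_Backend dev = LS_Staging deploy = 23; LS_Backend dev = 23−10 = 13
LF_API spec = min(LS_Backend dev=13, LS_Frontend dev=2, LS_Database migration=15, LS_Unit tests=3, LS_Integration tests=17) = 2; LS_API spec = 2−2 = 0
Slack_Database migration = LS_Database migration − ES_Database migration = 15 − 2 = 13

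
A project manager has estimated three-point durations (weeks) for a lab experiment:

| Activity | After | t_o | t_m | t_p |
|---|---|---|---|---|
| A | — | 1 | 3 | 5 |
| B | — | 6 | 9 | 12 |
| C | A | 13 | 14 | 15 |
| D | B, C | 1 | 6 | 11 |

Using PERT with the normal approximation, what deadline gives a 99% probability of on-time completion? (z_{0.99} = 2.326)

27.2 weeks

te_A = (1 + 4·3 + 5)/6 = 18/6 = 3; σ²_A = ((5−1)/6)² = 0.444
te_B = (6 + 4·9 + 12)/6 = 54/6 = 9; σ²_B = ((12−6)/6)² = 1.000
te_C = (13 + 4·14 + 15)/6 = 84/6 = 14; σ²_C = ((15−13)/6)² = 0.111
te_D = (1 + 4·6 + 11)/6 = 36/6 = 6; σ²_D = ((11−1)/6)² = 2.778

Forward pass:
ES_A = 0; EF_A = 3
ES_B = 0; EF_B = 9
ES_C = 3; EF_C = 3+14 = 17
ES_D = max(EF_B=9, EF_C=17) = 17; EF_D = 17+6 = 23
Expected project duration μ = 23 weeks. Critical path: A → C → D.

Variance along critical path = 0.444 + 0.111 + 2.778 = 3.333; σ = 1.826 weeks.
D = μ + z·σ = 23 + 2.326·1.826 = 27.2 weeks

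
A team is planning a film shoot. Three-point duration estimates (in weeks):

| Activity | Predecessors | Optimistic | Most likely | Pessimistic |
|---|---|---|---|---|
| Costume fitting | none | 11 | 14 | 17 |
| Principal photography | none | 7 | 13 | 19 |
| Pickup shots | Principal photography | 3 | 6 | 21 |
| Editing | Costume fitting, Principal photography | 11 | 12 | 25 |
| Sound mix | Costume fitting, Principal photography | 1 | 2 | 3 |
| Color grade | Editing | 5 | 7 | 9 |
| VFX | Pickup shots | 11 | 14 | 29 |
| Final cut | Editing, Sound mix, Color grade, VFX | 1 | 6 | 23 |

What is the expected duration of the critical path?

te_Costume fitting = (11 + 4·14 + 17)/6 = 84/6 = 14
te_Principal photography = (7 + 4·13 + 19)/6 = 78/6 = 13
te_Pickup shots = (3 + 4·6 + 21)/6 = 48/6 = 8
te_Editing = (11 + 4·12 + 25)/6 = 84/6 = 14
te_Sound mix = (1 + 4·2 + 3)/6 = 12/6 = 2
te_Color grade = (5 + 4·7 + 9)/6 = 42/6 = 7
te_VFX = (11 + 4·14 + 29)/6 = 96/6 = 16
te_Final cut = (1 + 4·6 + 23)/6 = 48/6 = 8

Forward pass:
ES_Costume fitting = 0; EF_Costume fitting = 14
ES_Principal photography = 0; EF_Principal photography = 13
ES_Pickup shots = 13; EF_Pickup shots = 13+8 = 21
ES_Editing = max(EF_Costume fitting=14, EF_Principal photography=13) = 14; EF_Editing = 14+14 = 28
ES_Sound mix = max(EF_Costume fitting=14, EF_Principal photography=13) = 14; EF_Sound mix = 14+2 = 16
ES_Color grade = 28; EF_Color grade = 28+7 = 35
ES_VFX = 21; EF_VFX = 21+16 = 37
ES_Final cut = max(EF_Editing=28, EF_Sound mix=16, EF_Color grade=35, EF_VFX=37) = 37; EF_Final cut = 37+8 = 45
Expected project duration μ = 45 weeks. Critical path: Principal photography → Pickup shots → VFX → Final cut.

45 weeks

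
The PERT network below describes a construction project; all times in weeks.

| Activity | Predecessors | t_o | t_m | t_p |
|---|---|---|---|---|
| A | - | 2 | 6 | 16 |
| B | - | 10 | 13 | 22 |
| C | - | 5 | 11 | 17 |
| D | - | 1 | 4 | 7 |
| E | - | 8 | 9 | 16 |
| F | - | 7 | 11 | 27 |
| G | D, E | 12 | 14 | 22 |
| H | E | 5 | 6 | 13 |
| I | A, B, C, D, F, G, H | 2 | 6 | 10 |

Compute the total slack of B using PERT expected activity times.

te_A = (2 + 4·6 + 16)/6 = 42/6 = 7
te_B = (10 + 4·13 + 22)/6 = 84/6 = 14
te_C = (5 + 4·11 + 17)/6 = 66/6 = 11
te_D = (1 + 4·4 + 7)/6 = 24/6 = 4
te_E = (8 + 4·9 + 16)/6 = 60/6 = 10
te_F = (7 + 4·11 + 27)/6 = 78/6 = 13
te_G = (12 + 4·14 + 22)/6 = 90/6 = 15
te_H = (5 + 4·6 + 13)/6 = 42/6 = 7
te_I = (2 + 4·6 + 10)/6 = 36/6 = 6

Forward pass:
ES_A = 0; EF_A = 7
ES_B = 0; EF_B = 14
ES_C = 0; EF_C = 11
ES_D = 0; EF_D = 4
ES_E = 0; EF_E = 10
ES_F = 0; EF_F = 13
ES_G = max(EF_D=4, EF_E=10) = 10; EF_G = 10+15 = 25
ES_H = 10; EF_H = 10+7 = 17
ES_I = max(EF_A=7, EF_B=14, EF_C=11, EF_D=4, EF_F=13, EF_G=25, EF_H=17) = 25; EF_I = 25+6 = 31
Expected project duration μ = 31 weeks. Critical path: E → G → I.

Backward pass:
LF_I = 31; LS_I = 31−6 = 25
LF_H = LS_I = 25; LS_H = 25−7 = 18
LF_G = LS_I = 25; LS_G = 25−15 = 10
LF_F = LS_I = 25; LS_F = 25−13 = 12
LF_E = min(LS_G=10, LS_H=18) = 10; LS_E = 10−10 = 0
LF_D = min(LS_G=10, LS_I=25) = 10; LS_D = 10−4 = 6
LF_C = LS_I = 25; LS_C = 25−11 = 14
LF_B = LS_I = 25; LS_B = 25−14 = 11
LF_A = LS_I = 25; LS_A = 25−7 = 18
Slack_B = LS_B − ES_B = 11 − 0 = 11

11 weeks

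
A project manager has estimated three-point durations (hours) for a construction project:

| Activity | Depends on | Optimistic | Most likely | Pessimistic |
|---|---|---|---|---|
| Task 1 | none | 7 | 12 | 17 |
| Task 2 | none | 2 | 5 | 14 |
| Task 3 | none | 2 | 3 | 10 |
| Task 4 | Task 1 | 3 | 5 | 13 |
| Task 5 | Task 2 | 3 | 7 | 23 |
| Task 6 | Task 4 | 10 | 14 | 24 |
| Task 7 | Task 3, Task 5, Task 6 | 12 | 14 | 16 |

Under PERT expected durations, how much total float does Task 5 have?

te_Task 1 = (7 + 4·12 + 17)/6 = 72/6 = 12
te_Task 2 = (2 + 4·5 + 14)/6 = 36/6 = 6
te_Task 3 = (2 + 4·3 + 10)/6 = 24/6 = 4
te_Task 4 = (3 + 4·5 + 13)/6 = 36/6 = 6
te_Task 5 = (3 + 4·7 + 23)/6 = 54/6 = 9
te_Task 6 = (10 + 4·14 + 24)/6 = 90/6 = 15
te_Task 7 = (12 + 4·14 + 16)/6 = 84/6 = 14

Forward pass:
ES_Task 1 = 0; EF_Task 1 = 12
ES_Task 2 = 0; EF_Task 2 = 6
ES_Task 3 = 0; EF_Task 3 = 4
ES_Task 4 = 12; EF_Task 4 = 12+6 = 18
ES_Task 5 = 6; EF_Task 5 = 6+9 = 15
ES_Task 6 = 18; EF_Task 6 = 18+15 = 33
ES_Task 7 = max(EF_Task 3=4, EF_Task 5=15, EF_Task 6=33) = 33; EF_Task 7 = 33+14 = 47
Expected project duration μ = 47 hours. Critical path: Task 1 → Task 4 → Task 6 → Task 7.

Backward pass:
LF_Task 7 = 47; LS_Task 7 = 47−14 = 33
LF_Task 6 = LS_Task 7 = 33; LS_Task 6 = 33−15 = 18
LF_Task 5 = LS_Task 7 = 33; LS_Task 5 = 33−9 = 24
LF_Task 4 = LS_Task 6 = 18; LS_Task 4 = 18−6 = 12
LF_Task 3 = LS_Task 7 = 33; LS_Task 3 = 33−4 = 29
LF_Task 2 = LS_Task 5 = 24; LS_Task 2 = 24−6 = 18
LF_Task 1 = LS_Task 4 = 12; LS_Task 1 = 12−12 = 0
Slack_Task 5 = LS_Task 5 − ES_Task 5 = 24 − 6 = 18

18 hours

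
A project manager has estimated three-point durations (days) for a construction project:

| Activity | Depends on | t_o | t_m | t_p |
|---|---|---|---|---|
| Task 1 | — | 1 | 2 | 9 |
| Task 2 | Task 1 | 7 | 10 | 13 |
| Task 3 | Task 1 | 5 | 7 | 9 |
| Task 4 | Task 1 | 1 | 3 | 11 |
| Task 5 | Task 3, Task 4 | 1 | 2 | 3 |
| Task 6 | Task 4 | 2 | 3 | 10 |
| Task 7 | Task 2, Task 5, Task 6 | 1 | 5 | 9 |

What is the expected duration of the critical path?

te_Task 1 = (1 + 4·2 + 9)/6 = 18/6 = 3
te_Task 2 = (7 + 4·10 + 13)/6 = 60/6 = 10
te_Task 3 = (5 + 4·7 + 9)/6 = 42/6 = 7
te_Task 4 = (1 + 4·3 + 11)/6 = 24/6 = 4
te_Task 5 = (1 + 4·2 + 3)/6 = 12/6 = 2
te_Task 6 = (2 + 4·3 + 10)/6 = 24/6 = 4
te_Task 7 = (1 + 4·5 + 9)/6 = 30/6 = 5

Forward pass:
ES_Task 1 = 0; EF_Task 1 = 3
ES_Task 2 = 3; EF_Task 2 = 3+10 = 13
ES_Task 3 = 3; EF_Task 3 = 3+7 = 10
ES_Task 4 = 3; EF_Task 4 = 3+4 = 7
ES_Task 5 = max(EF_Task 3=10, EF_Task 4=7) = 10; EF_Task 5 = 10+2 = 12
ES_Task 6 = 7; EF_Task 6 = 7+4 = 11
ES_Task 7 = max(EF_Task 2=13, EF_Task 5=12, EF_Task 6=11) = 13; EF_Task 7 = 13+5 = 18
Expected project duration μ = 18 days. Critical path: Task 1 → Task 2 → Task 7.

18 days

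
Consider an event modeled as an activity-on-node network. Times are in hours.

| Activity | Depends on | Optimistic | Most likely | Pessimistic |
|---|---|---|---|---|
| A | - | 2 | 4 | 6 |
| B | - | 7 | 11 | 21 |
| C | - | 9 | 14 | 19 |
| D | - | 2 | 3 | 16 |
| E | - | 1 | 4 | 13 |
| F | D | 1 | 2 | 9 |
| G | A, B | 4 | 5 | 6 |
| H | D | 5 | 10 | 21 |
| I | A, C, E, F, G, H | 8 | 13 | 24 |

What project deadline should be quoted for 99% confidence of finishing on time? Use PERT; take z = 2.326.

39.3 hours

te_A = (2 + 4·4 + 6)/6 = 24/6 = 4; σ²_A = ((6−2)/6)² = 0.444
te_B = (7 + 4·11 + 21)/6 = 72/6 = 12; σ²_B = ((21−7)/6)² = 5.444
te_C = (9 + 4·14 + 19)/6 = 84/6 = 14; σ²_C = ((19−9)/6)² = 2.778
te_D = (2 + 4·3 + 16)/6 = 30/6 = 5; σ²_D = ((16−2)/6)² = 5.444
te_E = (1 + 4·4 + 13)/6 = 30/6 = 5; σ²_E = ((13−1)/6)² = 4.000
te_F = (1 + 4·2 + 9)/6 = 18/6 = 3; σ²_F = ((9−1)/6)² = 1.778
te_G = (4 + 4·5 + 6)/6 = 30/6 = 5; σ²_G = ((6−4)/6)² = 0.111
te_H = (5 + 4·10 + 21)/6 = 66/6 = 11; σ²_H = ((21−5)/6)² = 7.111
te_I = (8 + 4·13 + 24)/6 = 84/6 = 14; σ²_I = ((24−8)/6)² = 7.111

Forward pass:
ES_A = 0; EF_A = 4
ES_B = 0; EF_B = 12
ES_C = 0; EF_C = 14
ES_D = 0; EF_D = 5
ES_E = 0; EF_E = 5
ES_F = 5; EF_F = 5+3 = 8
ES_G = max(EF_A=4, EF_B=12) = 12; EF_G = 12+5 = 17
ES_H = 5; EF_H = 5+11 = 16
ES_I = max(EF_A=4, EF_C=14, EF_E=5, EF_F=8, EF_G=17, EF_H=16) = 17; EF_I = 17+14 = 31
Expected project duration μ = 31 hours. Critical path: B → G → I.

Variance along critical path = 5.444 + 0.111 + 7.111 = 12.667; σ = 3.559 hours.
D = μ + z·σ = 31 + 2.326·3.559 = 39.3 hours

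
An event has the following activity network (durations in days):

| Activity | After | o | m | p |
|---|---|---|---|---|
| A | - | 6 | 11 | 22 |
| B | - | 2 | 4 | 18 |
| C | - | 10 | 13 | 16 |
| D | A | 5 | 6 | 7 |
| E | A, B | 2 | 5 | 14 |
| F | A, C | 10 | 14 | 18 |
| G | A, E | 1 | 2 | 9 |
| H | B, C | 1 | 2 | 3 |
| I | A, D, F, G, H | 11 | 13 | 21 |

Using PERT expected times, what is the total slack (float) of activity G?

te_A = (6 + 4·11 + 22)/6 = 72/6 = 12
te_B = (2 + 4·4 + 18)/6 = 36/6 = 6
te_C = (10 + 4·13 + 16)/6 = 78/6 = 13
te_D = (5 + 4·6 + 7)/6 = 36/6 = 6
te_E = (2 + 4·5 + 14)/6 = 36/6 = 6
te_F = (10 + 4·14 + 18)/6 = 84/6 = 14
te_G = (1 + 4·2 + 9)/6 = 18/6 = 3
te_H = (1 + 4·2 + 3)/6 = 12/6 = 2
te_I = (11 + 4·13 + 21)/6 = 84/6 = 14

Forward pass:
ES_A = 0; EF_A = 12
ES_B = 0; EF_B = 6
ES_C = 0; EF_C = 13
ES_D = 12; EF_D = 12+6 = 18
ES_E = max(EF_A=12, EF_B=6) = 12; EF_E = 12+6 = 18
ES_F = max(EF_A=12, EF_C=13) = 13; EF_F = 13+14 = 27
ES_G = max(EF_A=12, EF_E=18) = 18; EF_G = 18+3 = 21
ES_H = max(EF_B=6, EF_C=13) = 13; EF_H = 13+2 = 15
ES_I = max(EF_A=12, EF_D=18, EF_F=27, EF_G=21, EF_H=15) = 27; EF_I = 27+14 = 41
Expected project duration μ = 41 days. Critical path: C → F → I.

Backward pass:
LF_I = 41; LS_I = 41−14 = 27
LF_H = LS_I = 27; LS_H = 27−2 = 25
LF_G = LS_I = 27; LS_G = 27−3 = 24
LF_F = LS_I = 27; LS_F = 27−14 = 13
LF_E = LS_G = 24; LS_E = 24−6 = 18
LF_D = LS_I = 27; LS_D = 27−6 = 21
LF_C = min(LS_F=13, LS_H=25) = 13; LS_C = 13−13 = 0
LF_B = min(LS_E=18, LS_H=25) = 18; LS_B = 18−6 = 12
LF_A = min(LS_D=21, LS_E=18, LS_F=13, LS_G=24, LS_I=27) = 13; LS_A = 13−12 = 1
Slack_G = LS_G − ES_G = 24 − 18 = 6

6 days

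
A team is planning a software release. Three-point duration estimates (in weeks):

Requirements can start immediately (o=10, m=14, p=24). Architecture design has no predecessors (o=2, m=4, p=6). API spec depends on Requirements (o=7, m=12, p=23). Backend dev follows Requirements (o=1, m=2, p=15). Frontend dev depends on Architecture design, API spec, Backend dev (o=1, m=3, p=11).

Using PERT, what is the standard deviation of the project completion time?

3.92 weeks

te_Requirements = (10 + 4·14 + 24)/6 = 90/6 = 15; σ²_Requirements = ((24−10)/6)² = 5.444
te_Architecture design = (2 + 4·4 + 6)/6 = 24/6 = 4; σ²_Architecture design = ((6−2)/6)² = 0.444
te_API spec = (7 + 4·12 + 23)/6 = 78/6 = 13; σ²_API spec = ((23−7)/6)² = 7.111
te_Backend dev = (1 + 4·2 + 15)/6 = 24/6 = 4; σ²_Backend dev = ((15−1)/6)² = 5.444
te_Frontend dev = (1 + 4·3 + 11)/6 = 24/6 = 4; σ²_Frontend dev = ((11−1)/6)² = 2.778

Forward pass:
ES_Requirements = 0; EF_Requirements = 15
ES_Architecture design = 0; EF_Architecture design = 4
ES_API spec = 15; EF_API spec = 15+13 = 28
ES_Backend dev = 15; EF_Backend dev = 15+4 = 19
ES_Frontend dev = max(EF_Architecture design=4, EF_API spec=28, EF_Backend dev=19) = 28; EF_Frontend dev = 28+4 = 32
Expected project duration μ = 32 weeks. Critical path: Requirements → API spec → Frontend dev.

Variance along critical path = 5.444 + 7.111 + 2.778 = 15.333
σ = √15.333 = 3.916 weeks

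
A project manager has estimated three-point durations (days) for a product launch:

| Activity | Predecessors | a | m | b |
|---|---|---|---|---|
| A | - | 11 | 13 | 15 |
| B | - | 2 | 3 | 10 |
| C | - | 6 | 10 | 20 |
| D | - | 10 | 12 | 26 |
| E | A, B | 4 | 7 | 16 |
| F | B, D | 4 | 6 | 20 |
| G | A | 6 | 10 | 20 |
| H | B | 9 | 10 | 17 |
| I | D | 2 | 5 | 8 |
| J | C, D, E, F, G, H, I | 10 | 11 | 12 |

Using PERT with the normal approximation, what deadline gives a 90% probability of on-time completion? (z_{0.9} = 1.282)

te_A = (11 + 4·13 + 15)/6 = 78/6 = 13; σ²_A = ((15−11)/6)² = 0.444
te_B = (2 + 4·3 + 10)/6 = 24/6 = 4; σ²_B = ((10−2)/6)² = 1.778
te_C = (6 + 4·10 + 20)/6 = 66/6 = 11; σ²_C = ((20−6)/6)² = 5.444
te_D = (10 + 4·12 + 26)/6 = 84/6 = 14; σ²_D = ((26−10)/6)² = 7.111
te_E = (4 + 4·7 + 16)/6 = 48/6 = 8; σ²_E = ((16−4)/6)² = 4.000
te_F = (4 + 4·6 + 20)/6 = 48/6 = 8; σ²_F = ((20−4)/6)² = 7.111
te_G = (6 + 4·10 + 20)/6 = 66/6 = 11; σ²_G = ((20−6)/6)² = 5.444
te_H = (9 + 4·10 + 17)/6 = 66/6 = 11; σ²_H = ((17−9)/6)² = 1.778
te_I = (2 + 4·5 + 8)/6 = 30/6 = 5; σ²_I = ((8−2)/6)² = 1.000
te_J = (10 + 4·11 + 12)/6 = 66/6 = 11; σ²_J = ((12−10)/6)² = 0.111

Forward pass:
ES_A = 0; EF_A = 13
ES_B = 0; EF_B = 4
ES_C = 0; EF_C = 11
ES_D = 0; EF_D = 14
ES_E = max(EF_A=13, EF_B=4) = 13; EF_E = 13+8 = 21
ES_F = max(EF_B=4, EF_D=14) = 14; EF_F = 14+8 = 22
ES_G = 13; EF_G = 13+11 = 24
ES_H = 4; EF_H = 4+11 = 15
ES_I = 14; EF_I = 14+5 = 19
ES_J = max(EF_C=11, EF_D=14, EF_E=21, EF_F=22, EF_G=24, EF_H=15, EF_I=19) = 24; EF_J = 24+11 = 35
Expected project duration μ = 35 days. Critical path: A → G → J.

Variance along critical path = 0.444 + 5.444 + 0.111 = 6.000; σ = 2.449 days.
D = μ + z·σ = 35 + 1.282·2.449 = 38.1 days

38.1 days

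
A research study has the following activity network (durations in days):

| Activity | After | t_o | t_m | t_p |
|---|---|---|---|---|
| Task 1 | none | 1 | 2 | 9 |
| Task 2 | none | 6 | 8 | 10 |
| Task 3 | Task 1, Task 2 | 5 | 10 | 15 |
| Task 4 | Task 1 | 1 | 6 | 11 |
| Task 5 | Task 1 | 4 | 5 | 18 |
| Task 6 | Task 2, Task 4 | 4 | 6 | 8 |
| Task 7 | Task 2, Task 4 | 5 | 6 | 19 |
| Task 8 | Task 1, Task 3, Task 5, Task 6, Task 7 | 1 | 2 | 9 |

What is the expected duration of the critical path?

te_Task 1 = (1 + 4·2 + 9)/6 = 18/6 = 3
te_Task 2 = (6 + 4·8 + 10)/6 = 48/6 = 8
te_Task 3 = (5 + 4·10 + 15)/6 = 60/6 = 10
te_Task 4 = (1 + 4·6 + 11)/6 = 36/6 = 6
te_Task 5 = (4 + 4·5 + 18)/6 = 42/6 = 7
te_Task 6 = (4 + 4·6 + 8)/6 = 36/6 = 6
te_Task 7 = (5 + 4·6 + 19)/6 = 48/6 = 8
te_Task 8 = (1 + 4·2 + 9)/6 = 18/6 = 3

Forward pass:
ES_Task 1 = 0; EF_Task 1 = 3
ES_Task 2 = 0; EF_Task 2 = 8
ES_Task 3 = max(EF_Task 1=3, EF_Task 2=8) = 8; EF_Task 3 = 8+10 = 18
ES_Task 4 = 3; EF_Task 4 = 3+6 = 9
ES_Task 5 = 3; EF_Task 5 = 3+7 = 10
ES_Task 6 = max(EF_Task 2=8, EF_Task 4=9) = 9; EF_Task 6 = 9+6 = 15
ES_Task 7 = max(EF_Task 2=8, EF_Task 4=9) = 9; EF_Task 7 = 9+8 = 17
ES_Task 8 = max(EF_Task 1=3, EF_Task 3=18, EF_Task 5=10, EF_Task 6=15, EF_Task 7=17) = 18; EF_Task 8 = 18+3 = 21
Expected project duration μ = 21 days. Critical path: Task 2 → Task 3 → Task 8.

21 days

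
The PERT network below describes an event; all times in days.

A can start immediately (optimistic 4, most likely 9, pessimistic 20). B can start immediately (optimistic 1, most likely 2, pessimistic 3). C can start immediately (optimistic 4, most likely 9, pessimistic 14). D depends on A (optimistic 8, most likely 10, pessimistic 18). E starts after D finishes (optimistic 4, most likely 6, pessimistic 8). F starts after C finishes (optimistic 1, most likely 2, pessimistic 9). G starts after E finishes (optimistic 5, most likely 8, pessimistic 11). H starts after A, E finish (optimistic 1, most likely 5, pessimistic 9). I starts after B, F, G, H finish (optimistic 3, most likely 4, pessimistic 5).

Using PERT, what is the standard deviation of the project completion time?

te_A = (4 + 4·9 + 20)/6 = 60/6 = 10; σ²_A = ((20−4)/6)² = 7.111
te_B = (1 + 4·2 + 3)/6 = 12/6 = 2; σ²_B = ((3−1)/6)² = 0.111
te_C = (4 + 4·9 + 14)/6 = 54/6 = 9; σ²_C = ((14−4)/6)² = 2.778
te_D = (8 + 4·10 + 18)/6 = 66/6 = 11; σ²_D = ((18−8)/6)² = 2.778
te_E = (4 + 4·6 + 8)/6 = 36/6 = 6; σ²_E = ((8−4)/6)² = 0.444
te_F = (1 + 4·2 + 9)/6 = 18/6 = 3; σ²_F = ((9−1)/6)² = 1.778
te_G = (5 + 4·8 + 11)/6 = 48/6 = 8; σ²_G = ((11−5)/6)² = 1.000
te_H = (1 + 4·5 + 9)/6 = 30/6 = 5; σ²_H = ((9−1)/6)² = 1.778
te_I = (3 + 4·4 + 5)/6 = 24/6 = 4; σ²_I = ((5−3)/6)² = 0.111

Forward pass:
ES_A = 0; EF_A = 10
ES_B = 0; EF_B = 2
ES_C = 0; EF_C = 9
ES_D = 10; EF_D = 10+11 = 21
ES_E = 21; EF_E = 21+6 = 27
ES_F = 9; EF_F = 9+3 = 12
ES_G = 27; EF_G = 27+8 = 35
ES_H = max(EF_A=10, EF_E=27) = 27; EF_H = 27+5 = 32
ES_I = max(EF_B=2, EF_F=12, EF_G=35, EF_H=32) = 35; EF_I = 35+4 = 39
Expected project duration μ = 39 days. Critical path: A → D → E → G → I.

Variance along critical path = 7.111 + 2.778 + 0.444 + 1.000 + 0.111 = 11.444
σ = √11.444 = 3.383 days

3.38 days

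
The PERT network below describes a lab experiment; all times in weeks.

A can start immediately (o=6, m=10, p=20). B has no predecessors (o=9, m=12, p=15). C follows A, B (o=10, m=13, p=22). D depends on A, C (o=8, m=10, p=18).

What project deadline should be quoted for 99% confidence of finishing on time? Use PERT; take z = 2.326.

43.5 weeks

te_A = (6 + 4·10 + 20)/6 = 66/6 = 11; σ²_A = ((20−6)/6)² = 5.444
te_B = (9 + 4·12 + 15)/6 = 72/6 = 12; σ²_B = ((15−9)/6)² = 1.000
te_C = (10 + 4·13 + 22)/6 = 84/6 = 14; σ²_C = ((22−10)/6)² = 4.000
te_D = (8 + 4·10 + 18)/6 = 66/6 = 11; σ²_D = ((18−8)/6)² = 2.778

Forward pass:
ES_A = 0; EF_A = 11
ES_B = 0; EF_B = 12
ES_C = max(EF_A=11, EF_B=12) = 12; EF_C = 12+14 = 26
ES_D = max(EF_A=11, EF_C=26) = 26; EF_D = 26+11 = 37
Expected project duration μ = 37 weeks. Critical path: B → C → D.

Variance along critical path = 1.000 + 4.000 + 2.778 = 7.778; σ = 2.789 weeks.
D = μ + z·σ = 37 + 2.326·2.789 = 43.5 weeks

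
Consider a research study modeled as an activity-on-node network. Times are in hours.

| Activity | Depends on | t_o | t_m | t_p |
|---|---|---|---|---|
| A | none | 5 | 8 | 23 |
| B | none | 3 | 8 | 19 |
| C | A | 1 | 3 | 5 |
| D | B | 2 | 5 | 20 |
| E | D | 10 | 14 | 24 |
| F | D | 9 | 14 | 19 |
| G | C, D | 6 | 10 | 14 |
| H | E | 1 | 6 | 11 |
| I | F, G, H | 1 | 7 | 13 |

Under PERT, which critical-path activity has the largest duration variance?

D

te_A = (5 + 4·8 + 23)/6 = 60/6 = 10; σ²_A = ((23−5)/6)² = 9.000
te_B = (3 + 4·8 + 19)/6 = 54/6 = 9; σ²_B = ((19−3)/6)² = 7.111
te_C = (1 + 4·3 + 5)/6 = 18/6 = 3; σ²_C = ((5−1)/6)² = 0.444
te_D = (2 + 4·5 + 20)/6 = 42/6 = 7; σ²_D = ((20−2)/6)² = 9.000
te_E = (10 + 4·14 + 24)/6 = 90/6 = 15; σ²_E = ((24−10)/6)² = 5.444
te_F = (9 + 4·14 + 19)/6 = 84/6 = 14; σ²_F = ((19−9)/6)² = 2.778
te_G = (6 + 4·10 + 14)/6 = 60/6 = 10; σ²_G = ((14−6)/6)² = 1.778
te_H = (1 + 4·6 + 11)/6 = 36/6 = 6; σ²_H = ((11−1)/6)² = 2.778
te_I = (1 + 4·7 + 13)/6 = 42/6 = 7; σ²_I = ((13−1)/6)² = 4.000

Forward pass:
ES_A = 0; EF_A = 10
ES_B = 0; EF_B = 9
ES_C = 10; EF_C = 10+3 = 13
ES_D = 9; EF_D = 9+7 = 16
ES_E = 16; EF_E = 16+15 = 31
ES_F = 16; EF_F = 16+14 = 30
ES_G = max(EF_C=13, EF_D=16) = 16; EF_G = 16+10 = 26
ES_H = 31; EF_H = 31+6 = 37
ES_I = max(EF_F=30, EF_G=26, EF_H=37) = 37; EF_I = 37+7 = 44
Expected project duration μ = 44 hours. Critical path: B → D → E → H → I.

Variances on critical path: σ²_B=7.111, σ²_D=9.000, σ²_E=5.444, σ²_H=2.778, σ²_I=4.000.
Largest is σ²_D = 9.000.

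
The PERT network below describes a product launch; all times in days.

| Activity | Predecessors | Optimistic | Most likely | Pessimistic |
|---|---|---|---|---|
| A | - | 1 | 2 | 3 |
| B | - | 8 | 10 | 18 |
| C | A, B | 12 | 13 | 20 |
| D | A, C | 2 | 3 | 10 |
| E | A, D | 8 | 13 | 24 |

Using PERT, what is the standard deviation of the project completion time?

3.67 days

te_A = (1 + 4·2 + 3)/6 = 12/6 = 2; σ²_A = ((3−1)/6)² = 0.111
te_B = (8 + 4·10 + 18)/6 = 66/6 = 11; σ²_B = ((18−8)/6)² = 2.778
te_C = (12 + 4·13 + 20)/6 = 84/6 = 14; σ²_C = ((20−12)/6)² = 1.778
te_D = (2 + 4·3 + 10)/6 = 24/6 = 4; σ²_D = ((10−2)/6)² = 1.778
te_E = (8 + 4·13 + 24)/6 = 84/6 = 14; σ²_E = ((24−8)/6)² = 7.111

Forward pass:
ES_A = 0; EF_A = 2
ES_B = 0; EF_B = 11
ES_C = max(EF_A=2, EF_B=11) = 11; EF_C = 11+14 = 25
ES_D = max(EF_A=2, EF_C=25) = 25; EF_D = 25+4 = 29
ES_E = max(EF_A=2, EF_D=29) = 29; EF_E = 29+14 = 43
Expected project duration μ = 43 days. Critical path: B → C → D → E.

Variance along critical path = 2.778 + 1.778 + 1.778 + 7.111 = 13.444
σ = √13.444 = 3.667 days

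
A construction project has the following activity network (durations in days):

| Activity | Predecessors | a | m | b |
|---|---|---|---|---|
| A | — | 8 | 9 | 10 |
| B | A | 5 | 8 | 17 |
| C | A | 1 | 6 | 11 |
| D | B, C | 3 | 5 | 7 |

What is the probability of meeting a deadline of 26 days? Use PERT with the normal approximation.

0.920

te_A = (8 + 4·9 + 10)/6 = 54/6 = 9; σ²_A = ((10−8)/6)² = 0.111
te_B = (5 + 4·8 + 17)/6 = 54/6 = 9; σ²_B = ((17−5)/6)² = 4.000
te_C = (1 + 4·6 + 11)/6 = 36/6 = 6; σ²_C = ((11−1)/6)² = 2.778
te_D = (3 + 4·5 + 7)/6 = 30/6 = 5; σ²_D = ((7−3)/6)² = 0.444

Forward pass:
ES_A = 0; EF_A = 9
ES_B = 9; EF_B = 9+9 = 18
ES_C = 9; EF_C = 9+6 = 15
ES_D = max(EF_B=18, EF_C=15) = 18; EF_D = 18+5 = 23
Expected project duration μ = 23 days. Critical path: A → B → D.

Variance along critical path = 0.111 + 4.000 + 0.444 = 4.556; σ = √4.556 = 2.134 days.
Z = (26 − 23) / 2.134 = 1.406
P(T ≤ 26) = Φ(1.406) ≈ 0.920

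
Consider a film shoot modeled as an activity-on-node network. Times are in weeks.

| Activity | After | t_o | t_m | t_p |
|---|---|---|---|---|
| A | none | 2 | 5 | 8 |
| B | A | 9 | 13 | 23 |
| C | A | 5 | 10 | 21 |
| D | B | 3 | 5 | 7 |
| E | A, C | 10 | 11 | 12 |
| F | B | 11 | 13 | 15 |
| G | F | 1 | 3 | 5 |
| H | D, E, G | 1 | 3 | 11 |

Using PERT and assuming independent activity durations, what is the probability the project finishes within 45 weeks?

0.970

te_A = (2 + 4·5 + 8)/6 = 30/6 = 5; σ²_A = ((8−2)/6)² = 1.000
te_B = (9 + 4·13 + 23)/6 = 84/6 = 14; σ²_B = ((23−9)/6)² = 5.444
te_C = (5 + 4·10 + 21)/6 = 66/6 = 11; σ²_C = ((21−5)/6)² = 7.111
te_D = (3 + 4·5 + 7)/6 = 30/6 = 5; σ²_D = ((7−3)/6)² = 0.444
te_E = (10 + 4·11 + 12)/6 = 66/6 = 11; σ²_E = ((12−10)/6)² = 0.111
te_F = (11 + 4·13 + 15)/6 = 78/6 = 13; σ²_F = ((15−11)/6)² = 0.444
te_G = (1 + 4·3 + 5)/6 = 18/6 = 3; σ²_G = ((5−1)/6)² = 0.444
te_H = (1 + 4·3 + 11)/6 = 24/6 = 4; σ²_H = ((11−1)/6)² = 2.778

Forward pass:
ES_A = 0; EF_A = 5
ES_B = 5; EF_B = 5+14 = 19
ES_C = 5; EF_C = 5+11 = 16
ES_D = 19; EF_D = 19+5 = 24
ES_E = max(EF_A=5, EF_C=16) = 16; EF_E = 16+11 = 27
ES_F = 19; EF_F = 19+13 = 32
ES_G = 32; EF_G = 32+3 = 35
ES_H = max(EF_D=24, EF_E=27, EF_G=35) = 35; EF_H = 35+4 = 39
Expected project duration μ = 39 weeks. Critical path: A → B → F → G → H.

Variance along critical path = 1.000 + 5.444 + 0.444 + 0.444 + 2.778 = 10.111; σ = √10.111 = 3.180 weeks.
Z = (45 − 39) / 3.180 = 1.887
P(T ≤ 45) = Φ(1.887) ≈ 0.970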